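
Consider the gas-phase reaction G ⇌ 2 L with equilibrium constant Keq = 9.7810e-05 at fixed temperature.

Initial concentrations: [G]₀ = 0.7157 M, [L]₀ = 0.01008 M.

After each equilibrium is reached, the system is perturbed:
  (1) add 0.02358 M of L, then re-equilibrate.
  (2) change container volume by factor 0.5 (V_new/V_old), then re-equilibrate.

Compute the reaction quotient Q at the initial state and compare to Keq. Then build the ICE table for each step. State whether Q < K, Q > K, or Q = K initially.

Q₀ = 1.4197e-04 vs Keq = 9.7810e-05 ⇒ Q>K, reverse
Step 1:
                    G           L
  I            0.7157     0.01008
  C        8.5413e-04   -0.001708
  E            0.7166    0.008372
  solve Keq expr → x = -8.5413e-04; check Q = 9.7810e-05
Then add 0.02358 M of L.
Step 2:
                    G           L
  I            0.7166     0.03195
  C           0.01176    -0.02351
  E            0.7283     0.00844
  solve Keq expr → x = -0.01176; check Q = 9.7810e-05
Then change container volume by factor 0.5 (V_new/V_old).
Step 3:
                    G           L
  I             1.457     0.01688
  C          0.002467   -0.004934
  E             1.459     0.01195
  solve Keq expr → x = -0.002467; check Q = 9.7810e-05

Q₀ = 1.4197e-04; Q > K (proceeds reverse)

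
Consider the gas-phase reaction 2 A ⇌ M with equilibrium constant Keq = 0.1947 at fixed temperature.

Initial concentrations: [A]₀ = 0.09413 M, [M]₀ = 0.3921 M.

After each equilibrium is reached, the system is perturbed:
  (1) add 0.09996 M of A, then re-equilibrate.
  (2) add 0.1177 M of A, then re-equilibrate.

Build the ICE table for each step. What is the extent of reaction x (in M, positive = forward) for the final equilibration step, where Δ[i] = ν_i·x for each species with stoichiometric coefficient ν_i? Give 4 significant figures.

x = 0.02246 M

Q₀ = 44.25 vs Keq = 0.1947 ⇒ Q>K, reverse
Step 1:
                    A           M
  init        0.09413      0.3921
  Δ            0.5978     -0.2989
  eq           0.6919     0.09321
  solve Keq expr → x = -0.2989; check Q = 0.1947
Then add 0.09996 M of A.
Step 2:
                    A           M
  init         0.7919     0.09321
  Δ          -0.03604     0.01802
  eq           0.7558      0.1112
  solve Keq expr → x = 0.01802; check Q = 0.1947
Then add 0.1177 M of A.
Step 3:
                    A           M
  init         0.8735      0.1112
  Δ          -0.04491     0.02246
  eq           0.8286      0.1337
  solve Keq expr → x = 0.02246; check Q = 0.1947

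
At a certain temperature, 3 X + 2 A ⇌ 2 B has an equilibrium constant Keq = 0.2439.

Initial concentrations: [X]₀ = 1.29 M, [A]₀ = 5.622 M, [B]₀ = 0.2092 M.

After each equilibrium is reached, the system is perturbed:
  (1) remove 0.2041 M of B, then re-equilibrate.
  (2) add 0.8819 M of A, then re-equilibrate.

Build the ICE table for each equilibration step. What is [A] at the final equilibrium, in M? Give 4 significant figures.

Q₀ = 6.4502e-04 vs Keq = 0.2439 ⇒ Q<K, forward
Step 1:
                  X         A         B
  Initial      1.29     5.622    0.2092
  Change    -0.8356   -0.5571    0.5571
  Equil      0.4544     5.065    0.7663
  solve Keq expr → x = 0.2785; check Q = 0.2439
Then remove 0.2041 M of B.
Step 2:
                  X         A         B
  Initial    0.4544     5.065    0.5622
  Change   -0.06408  -0.04272   0.04272
  Equil      0.3903     5.022    0.6049
  solve Keq expr → x = 0.02136; check Q = 0.2439
Then add 0.8819 M of A.
Step 3:
                  X         A         B
  Initial    0.3903     5.904    0.6049
  Change    -0.0311  -0.02074   0.02074
  Equil      0.3592     5.883    0.6256
  solve Keq expr → x = 0.01037; check Q = 0.2439

[A]_eq = 5.883 M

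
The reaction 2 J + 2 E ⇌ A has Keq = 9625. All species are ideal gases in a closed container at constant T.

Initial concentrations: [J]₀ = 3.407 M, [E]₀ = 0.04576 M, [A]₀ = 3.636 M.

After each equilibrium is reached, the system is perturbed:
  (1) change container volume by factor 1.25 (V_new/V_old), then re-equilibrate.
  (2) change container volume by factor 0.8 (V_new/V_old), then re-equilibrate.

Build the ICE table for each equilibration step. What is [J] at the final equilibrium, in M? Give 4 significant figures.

Q₀ = 149.6 vs Keq = 9625 ⇒ Q<K, forward
Step 1:
                    J           E           A
  init          3.407     0.04576       3.636
  Δ          -0.03997    -0.03997     0.01999
  eq            3.367    0.005788       3.656
  solve Keq expr → x = 0.01999; check Q = 9625
Then change container volume by factor 1.25 (V_new/V_old).
Step 2:
                    J           E           A
  init          2.694    0.004631       2.925
  Δ          0.001835    0.001835 -9.1774e-04
  eq            2.695    0.006466       2.924
  solve Keq expr → x = -9.1774e-04; check Q = 9625
Then change container volume by factor 0.8 (V_new/V_old).
Step 3:
                    J           E           A
  init          3.369    0.008083       3.655
  Δ         -0.002294   -0.002294    0.001147
  eq            3.367    0.005788       3.656
  solve Keq expr → x = 0.001147; check Q = 9625

[J]_eq = 3.367 M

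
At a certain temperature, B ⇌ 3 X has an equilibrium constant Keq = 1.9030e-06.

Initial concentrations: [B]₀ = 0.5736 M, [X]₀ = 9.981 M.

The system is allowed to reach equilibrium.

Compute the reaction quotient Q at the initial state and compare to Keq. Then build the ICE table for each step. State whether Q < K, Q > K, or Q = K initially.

Q₀ = 1733; Q > K (proceeds reverse)

Q₀ = 1733 vs Keq = 1.9030e-06 ⇒ Q>K, reverse
Step 1:
                    B           X
  I            0.5736       9.981
  C             3.321      -9.962
  E             3.894      0.0195
  solve Keq expr → x = -3.321; check Q = 1.9030e-06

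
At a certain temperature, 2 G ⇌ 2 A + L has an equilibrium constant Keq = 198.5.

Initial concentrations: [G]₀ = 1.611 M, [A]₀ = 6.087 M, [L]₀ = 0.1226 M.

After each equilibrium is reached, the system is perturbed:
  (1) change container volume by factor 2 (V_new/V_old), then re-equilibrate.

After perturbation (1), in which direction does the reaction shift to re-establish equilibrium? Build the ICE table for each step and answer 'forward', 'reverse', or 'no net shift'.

Q₀ = 1.75 vs Keq = 198.5 ⇒ Q<K, forward
Step 1:
                    G           A           L
  Initial       1.611       6.087      0.1226
  Change       -1.176       1.176      0.5882
  Equil        0.4346       7.263      0.7108
  solve Keq expr → x = 0.5882; check Q = 198.5
Then change container volume by factor 2 (V_new/V_old).
Step 2:
                    G           A           L
  Initial      0.2173       3.632      0.3554
  Change     -0.05535     0.05535     0.02767
  Equil         0.162       3.687      0.3831
  solve Keq expr → x = 0.02767; check Q = 198.5

Direction: forward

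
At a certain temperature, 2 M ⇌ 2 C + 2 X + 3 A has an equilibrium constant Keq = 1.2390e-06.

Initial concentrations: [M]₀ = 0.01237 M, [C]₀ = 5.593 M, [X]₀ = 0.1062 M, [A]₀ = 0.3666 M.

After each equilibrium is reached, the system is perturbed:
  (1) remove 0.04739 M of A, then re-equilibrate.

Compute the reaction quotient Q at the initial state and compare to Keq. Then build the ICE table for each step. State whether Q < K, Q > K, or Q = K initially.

Q₀ = 113.6; Q > K (proceeds reverse)

Q₀ = 113.6 vs Keq = 1.2390e-06 ⇒ Q>K, reverse
Step 1:
                   M          C          X          A
  Initial    0.01237      5.593     0.1062     0.3666
  Change      0.1059    -0.1059    -0.1059    -0.1589
  Equil       0.1183      5.487 2.5360e-04     0.2077
  solve Keq expr → x = -0.05297; check Q = 1.2390e-06
Then remove 0.04739 M of A.
Step 2:
                   M          C          X          A
  Initial     0.1183      5.487 2.5360e-04     0.1603
  Change  -1.1940e-04 1.1940e-04 1.1940e-04 1.7910e-04
  Equil       0.1182      5.487 3.7300e-04     0.1605
  solve Keq expr → x = 5.9699e-05; check Q = 1.2390e-06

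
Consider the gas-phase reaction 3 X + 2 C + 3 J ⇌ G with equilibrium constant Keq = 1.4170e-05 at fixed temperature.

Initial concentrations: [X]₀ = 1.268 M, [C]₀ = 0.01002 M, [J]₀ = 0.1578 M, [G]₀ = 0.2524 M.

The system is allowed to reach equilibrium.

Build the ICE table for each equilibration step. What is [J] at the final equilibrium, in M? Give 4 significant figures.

Q₀ = 3.1382e+05 vs Keq = 1.4170e-05 ⇒ Q>K, reverse
Step 1:
                   X          C          J          G
  Initial      1.268    0.01002     0.1578     0.2524
  Change      0.7571     0.5048     0.7571    -0.2524
  Equil        2.025     0.5148     0.9149 2.3885e-05
  solve Keq expr → x = -0.2524; check Q = 1.4170e-05

[J]_eq = 0.9149 M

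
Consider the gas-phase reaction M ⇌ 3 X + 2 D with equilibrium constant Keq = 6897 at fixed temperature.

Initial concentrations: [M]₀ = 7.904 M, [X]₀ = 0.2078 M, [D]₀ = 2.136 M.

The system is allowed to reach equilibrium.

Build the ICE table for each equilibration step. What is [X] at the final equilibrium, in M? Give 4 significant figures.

[X]_eq = 8.471 M

Q₀ = 0.00518 vs Keq = 6897 ⇒ Q<K, forward
Step 1:
                   M          X          D
  Initial      7.904     0.2078      2.136
  Change      -2.754      8.263      5.509
  Equil         5.15      8.471      7.645
  solve Keq expr → x = 2.754; check Q = 6897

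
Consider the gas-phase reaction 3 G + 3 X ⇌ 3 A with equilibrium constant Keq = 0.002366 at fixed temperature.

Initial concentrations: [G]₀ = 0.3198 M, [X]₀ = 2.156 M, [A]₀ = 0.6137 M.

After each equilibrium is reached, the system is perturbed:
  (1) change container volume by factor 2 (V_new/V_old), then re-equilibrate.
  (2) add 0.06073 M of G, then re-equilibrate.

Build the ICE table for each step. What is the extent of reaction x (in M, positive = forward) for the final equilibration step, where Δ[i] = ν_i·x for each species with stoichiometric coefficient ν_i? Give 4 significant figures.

x = 0.002872 M

Q₀ = 0.7052 vs Keq = 0.002366 ⇒ Q>K, reverse
Step 1:
                    G           X           A
  init         0.3198       2.156      0.6137
  Δ            0.3781      0.3781     -0.3781
  eq           0.6979       2.534      0.2356
  solve Keq expr → x = -0.126; check Q = 0.002366
Then change container volume by factor 2 (V_new/V_old).
Step 2:
                    G           X           A
  init         0.3489       1.267      0.1178
  Δ           0.04822     0.04822    -0.04822
  eq           0.3971       1.315      0.0696
  solve Keq expr → x = -0.01607; check Q = 0.002366
Then add 0.06073 M of G.
Step 3:
                    G           X           A
  init         0.4579       1.315      0.0696
  Δ         -0.008617   -0.008617    0.008617
  eq           0.4493       1.307     0.07822
  solve Keq expr → x = 0.002872; check Q = 0.002366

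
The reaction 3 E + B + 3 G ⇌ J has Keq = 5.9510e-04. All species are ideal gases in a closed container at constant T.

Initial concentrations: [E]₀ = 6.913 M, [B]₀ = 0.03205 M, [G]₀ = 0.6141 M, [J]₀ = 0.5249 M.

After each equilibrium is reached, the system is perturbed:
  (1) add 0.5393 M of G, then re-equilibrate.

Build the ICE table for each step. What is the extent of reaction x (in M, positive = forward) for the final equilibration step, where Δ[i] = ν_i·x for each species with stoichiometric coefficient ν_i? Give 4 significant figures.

Q₀ = 0.2141 vs Keq = 5.9510e-04 ⇒ Q>K, reverse
Step 1:
                   E          B          G          J
  I            6.913    0.03205     0.6141     0.5249
  C            0.823     0.2743      0.823    -0.2743
  E            7.736     0.3064      1.437     0.2506
  solve Keq expr → x = -0.2743; check Q = 5.9510e-04
Then add 0.5393 M of G.
Step 2:
                   E          B          G          J
  I            7.736     0.3064      1.976     0.2506
  C          -0.2167   -0.07224    -0.2167    0.07224
  E            7.519     0.2342       1.76     0.3228
  solve Keq expr → x = 0.07224; check Q = 5.9510e-04

x = 0.07224 M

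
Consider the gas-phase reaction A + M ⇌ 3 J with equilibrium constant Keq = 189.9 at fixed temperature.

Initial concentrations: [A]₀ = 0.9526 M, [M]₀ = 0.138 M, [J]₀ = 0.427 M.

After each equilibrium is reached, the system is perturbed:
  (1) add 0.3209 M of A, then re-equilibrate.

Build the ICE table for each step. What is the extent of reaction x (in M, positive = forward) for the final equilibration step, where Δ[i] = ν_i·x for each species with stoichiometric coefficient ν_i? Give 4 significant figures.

Q₀ = 0.5922 vs Keq = 189.9 ⇒ Q<K, forward
Step 1:
                    A           M           J
  I            0.9526       0.138       0.427
  C           -0.1343     -0.1343       0.403
  E            0.8183    0.003679        0.83
  solve Keq expr → x = 0.1343; check Q = 189.9
Then add 0.3209 M of A.
Step 2:
                    A           M           J
  I             1.139    0.003679        0.83
  C         -0.001005   -0.001005    0.003015
  E             1.138    0.002674       0.833
  solve Keq expr → x = 0.001005; check Q = 189.9

x = 0.001005 M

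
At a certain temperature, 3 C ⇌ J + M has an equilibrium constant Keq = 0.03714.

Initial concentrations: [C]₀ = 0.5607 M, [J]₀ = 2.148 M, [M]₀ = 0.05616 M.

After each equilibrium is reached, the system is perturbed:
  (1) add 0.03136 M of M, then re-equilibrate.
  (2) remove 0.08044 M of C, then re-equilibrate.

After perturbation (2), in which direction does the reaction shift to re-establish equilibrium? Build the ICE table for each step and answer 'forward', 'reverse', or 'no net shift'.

Direction: reverse

Q₀ = 0.6843 vs Keq = 0.03714 ⇒ Q>K, reverse
Step 1:
                  C         J         M
  I          0.5607     2.148   0.05616
  C          0.1495  -0.04982  -0.04982
  E          0.7102     2.098   0.00634
  solve Keq expr → x = -0.04982; check Q = 0.03714
Then add 0.03136 M of M.
Step 2:
                  C         J         M
  I          0.7102     2.098    0.0377
  C         0.08594  -0.02865  -0.02865
  E          0.7961      2.07  0.009055
  solve Keq expr → x = -0.02865; check Q = 0.03714
Then remove 0.08044 M of C.
Step 3:
                  C         J         M
  I          0.7157      2.07  0.009055
  C        0.006837 -0.002279 -0.002279
  E          0.7225     2.067  0.006776
  solve Keq expr → x = -0.002279; check Q = 0.03714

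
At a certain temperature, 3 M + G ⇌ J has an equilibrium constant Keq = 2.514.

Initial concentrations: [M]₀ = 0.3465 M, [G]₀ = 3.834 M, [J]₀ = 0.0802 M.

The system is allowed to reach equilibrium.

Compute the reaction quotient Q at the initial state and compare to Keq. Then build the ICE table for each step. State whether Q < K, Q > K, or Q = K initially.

Q₀ = 0.5028 vs Keq = 2.514 ⇒ Q<K, forward
Step 1:
                  M         G         J
  Initial    0.3465     3.834    0.0802
  Change    -0.1149  -0.03831   0.03831
  Equil      0.2316     3.796    0.1185
  solve Keq expr → x = 0.03831; check Q = 2.514

Q₀ = 0.5028; Q < K (proceeds forward)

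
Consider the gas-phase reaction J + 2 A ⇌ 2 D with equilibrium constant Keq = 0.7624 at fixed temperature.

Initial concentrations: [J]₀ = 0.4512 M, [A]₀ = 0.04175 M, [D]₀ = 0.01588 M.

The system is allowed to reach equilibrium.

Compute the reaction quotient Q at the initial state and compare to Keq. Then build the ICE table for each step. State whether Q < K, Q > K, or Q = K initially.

Q₀ = 0.3206; Q < K (proceeds forward)

Q₀ = 0.3206 vs Keq = 0.7624 ⇒ Q<K, forward
Step 1:
                  J         A         D
  Initial    0.4512   0.04175   0.01588
  Change  -0.002692 -0.005385  0.005385
  Equil      0.4485   0.03637   0.02126
  solve Keq expr → x = 0.002692; check Q = 0.7624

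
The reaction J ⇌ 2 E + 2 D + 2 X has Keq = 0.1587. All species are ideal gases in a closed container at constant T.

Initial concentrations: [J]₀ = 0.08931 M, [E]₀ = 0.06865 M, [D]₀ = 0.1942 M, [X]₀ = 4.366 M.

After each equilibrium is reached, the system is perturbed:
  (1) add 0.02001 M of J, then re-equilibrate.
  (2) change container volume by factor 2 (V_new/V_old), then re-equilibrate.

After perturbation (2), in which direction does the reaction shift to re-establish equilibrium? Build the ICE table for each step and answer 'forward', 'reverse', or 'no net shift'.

Direction: forward

Q₀ = 0.03794 vs Keq = 0.1587 ⇒ Q<K, forward
Step 1:
                    J           E           D           X
  Initial     0.08931     0.06865      0.1942       4.366
  Change     -0.01809     0.03618     0.03618     0.03618
  Equil       0.07122      0.1048      0.2304       4.402
  solve Keq expr → x = 0.01809; check Q = 0.1587
Then add 0.02001 M of J.
Step 2:
                    J           E           D           X
  Initial     0.09123      0.1048      0.2304       4.402
  Change    -0.003749    0.007499    0.007499    0.007499
  Equil       0.08748      0.1123      0.2379        4.41
  solve Keq expr → x = 0.003749; check Q = 0.1587
Then change container volume by factor 2 (V_new/V_old).
Step 3:
                    J           E           D           X
  Initial     0.04374     0.05616      0.1189       2.205
  Change     -0.02988     0.05975     0.05975     0.05975
  Equil       0.01386      0.1159      0.1787       2.265
  solve Keq expr → x = 0.02988; check Q = 0.1587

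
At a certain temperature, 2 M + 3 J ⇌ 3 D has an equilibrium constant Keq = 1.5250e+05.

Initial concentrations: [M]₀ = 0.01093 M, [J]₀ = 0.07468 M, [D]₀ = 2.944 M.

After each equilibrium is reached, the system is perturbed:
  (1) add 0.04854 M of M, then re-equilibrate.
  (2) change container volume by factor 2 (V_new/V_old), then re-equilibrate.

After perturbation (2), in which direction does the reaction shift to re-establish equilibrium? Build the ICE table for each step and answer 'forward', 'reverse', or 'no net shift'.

Q₀ = 5.1281e+08 vs Keq = 1.5250e+05 ⇒ Q>K, reverse
Step 1:
                    M           J           D
  init        0.01093     0.07468       2.944
  Δ            0.1006      0.1509     -0.1509
  eq           0.1115      0.2256       2.793
  solve Keq expr → x = -0.05031; check Q = 1.5250e+05
Then add 0.04854 M of M.
Step 2:
                    M           J           D
  init         0.1601      0.2256       2.793
  Δ          -0.01988    -0.02983     0.02983
  eq           0.1402      0.1958       2.823
  solve Keq expr → x = 0.009942; check Q = 1.5250e+05
Then change container volume by factor 2 (V_new/V_old).
Step 3:
                    M           J           D
  init         0.0701     0.09789       1.411
  Δ            0.0203     0.03044    -0.03044
  eq           0.0904      0.1283       1.381
  solve Keq expr → x = -0.01015; check Q = 1.5250e+05

Direction: reverse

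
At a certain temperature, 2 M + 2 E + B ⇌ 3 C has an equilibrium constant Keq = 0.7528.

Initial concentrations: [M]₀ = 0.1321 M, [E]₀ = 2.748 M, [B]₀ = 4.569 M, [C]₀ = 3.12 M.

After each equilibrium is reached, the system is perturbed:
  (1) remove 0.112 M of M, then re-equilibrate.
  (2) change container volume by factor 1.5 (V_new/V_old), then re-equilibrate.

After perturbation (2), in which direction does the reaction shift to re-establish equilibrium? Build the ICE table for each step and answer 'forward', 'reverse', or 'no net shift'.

Q₀ = 50.44 vs Keq = 0.7528 ⇒ Q>K, reverse
Step 1:
                  M         E         B         C
  I          0.1321     2.748     4.569      3.12
  C          0.4762    0.4762    0.2381   -0.7143
  E          0.6083     3.224     4.807     2.406
  solve Keq expr → x = -0.2381; check Q = 0.7528
Then remove 0.112 M of M.
Step 2:
                  M         E         B         C
  I          0.4963     3.224     4.807     2.406
  C          0.0634    0.0634    0.0317   -0.0951
  E          0.5597     3.288     4.839     2.311
  solve Keq expr → x = -0.0317; check Q = 0.7528
Then change container volume by factor 1.5 (V_new/V_old).
Step 3:
                  M         E         B         C
  I          0.3732     2.192     3.226      1.54
  C         0.09109   0.09109   0.04554   -0.1366
  E          0.4642     2.283     3.271     1.404
  solve Keq expr → x = -0.04554; check Q = 0.7528

Direction: reverse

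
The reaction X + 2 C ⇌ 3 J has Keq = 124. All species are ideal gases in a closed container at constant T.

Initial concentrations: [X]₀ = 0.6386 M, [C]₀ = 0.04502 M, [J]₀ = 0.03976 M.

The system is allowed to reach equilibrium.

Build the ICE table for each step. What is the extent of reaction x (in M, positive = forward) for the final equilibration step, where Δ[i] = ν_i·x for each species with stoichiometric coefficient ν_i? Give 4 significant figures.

x = 0.02066 M

Q₀ = 0.04856 vs Keq = 124 ⇒ Q<K, forward
Step 1:
                  X         C         J
  Initial    0.6386   0.04502   0.03976
  Change   -0.02066  -0.04131   0.06197
  Equil      0.6179  0.003707    0.1017
  solve Keq expr → x = 0.02066; check Q = 124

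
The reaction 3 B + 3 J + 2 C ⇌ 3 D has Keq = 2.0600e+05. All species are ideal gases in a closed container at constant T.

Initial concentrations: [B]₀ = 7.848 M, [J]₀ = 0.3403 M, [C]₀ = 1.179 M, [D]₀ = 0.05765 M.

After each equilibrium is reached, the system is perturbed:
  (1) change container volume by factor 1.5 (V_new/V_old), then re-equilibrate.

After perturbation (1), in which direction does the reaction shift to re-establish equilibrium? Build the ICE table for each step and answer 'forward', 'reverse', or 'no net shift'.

Q₀ = 7.2361e-06 vs Keq = 2.0600e+05 ⇒ Q<K, forward
Step 1:
                  B         J         C         D
  Initial     7.848    0.3403     1.179   0.05765
  Change    -0.3394   -0.3394   -0.2263    0.3394
  Equil       7.509 9.2466e-04    0.9527     0.397
  solve Keq expr → x = 0.1131; check Q = 2.0600e+05
Then change container volume by factor 1.5 (V_new/V_old).
Step 2:
                  B         J         C         D
  Initial     5.006 6.1644e-04    0.6352    0.2647
  Change  5.9186e-04 5.9186e-04 3.9457e-04 -5.9186e-04
  Equil       5.006  0.001208    0.6356    0.2641
  solve Keq expr → x = -1.9729e-04; check Q = 2.0600e+05

Direction: reverse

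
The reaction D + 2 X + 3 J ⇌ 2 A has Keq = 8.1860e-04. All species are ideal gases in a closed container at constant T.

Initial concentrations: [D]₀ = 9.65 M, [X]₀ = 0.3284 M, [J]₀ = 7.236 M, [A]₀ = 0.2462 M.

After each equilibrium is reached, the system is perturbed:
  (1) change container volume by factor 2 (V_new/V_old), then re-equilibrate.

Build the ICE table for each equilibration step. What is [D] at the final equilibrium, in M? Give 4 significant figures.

[D]_eq = 4.842 M

Q₀ = 1.5373e-04 vs Keq = 8.1860e-04 ⇒ Q<K, forward
Step 1:
                    D           X           J           A
  I              9.65      0.3284       7.236      0.2462
  C          -0.05639     -0.1128     -0.1692      0.1128
  E             9.594      0.2156       7.067       0.359
  solve Keq expr → x = 0.05639; check Q = 8.1860e-04
Then change container volume by factor 2 (V_new/V_old).
Step 2:
                    D           X           J           A
  I             4.797      0.1078       3.533      0.1795
  C           0.04566     0.09132       0.137    -0.09132
  E             4.842      0.1991        3.67     0.08816
  solve Keq expr → x = -0.04566; check Q = 8.1860e-04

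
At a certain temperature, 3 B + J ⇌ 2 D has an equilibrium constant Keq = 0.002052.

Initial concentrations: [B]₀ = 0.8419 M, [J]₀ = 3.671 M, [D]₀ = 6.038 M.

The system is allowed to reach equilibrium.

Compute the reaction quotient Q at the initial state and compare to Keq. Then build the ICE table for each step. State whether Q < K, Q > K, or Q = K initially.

Q₀ = 16.64 vs Keq = 0.002052 ⇒ Q>K, reverse
Step 1:
                    B           J           D
  init         0.8419       3.671       6.038
  Δ             6.093       2.031      -4.062
  eq            6.935       5.702       1.976
  solve Keq expr → x = -2.031; check Q = 0.002052

Q₀ = 16.64; Q > K (proceeds reverse)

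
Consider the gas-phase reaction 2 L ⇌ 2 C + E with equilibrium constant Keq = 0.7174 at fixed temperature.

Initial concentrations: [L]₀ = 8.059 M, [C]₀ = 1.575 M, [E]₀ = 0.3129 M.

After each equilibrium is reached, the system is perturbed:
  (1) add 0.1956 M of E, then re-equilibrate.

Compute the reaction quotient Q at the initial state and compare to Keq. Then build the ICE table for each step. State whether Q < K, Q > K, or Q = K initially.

Q₀ = 0.01195 vs Keq = 0.7174 ⇒ Q<K, forward
Step 1:
                   L          C          E
  I            8.059      1.575     0.3129
  C           -2.367      2.367      1.183
  E            5.692      3.942      1.496
  solve Keq expr → x = 1.183; check Q = 0.7174
Then add 0.1956 M of E.
Step 2:
                   L          C          E
  I            5.692      3.942      1.692
  C           0.1057    -0.1057   -0.05283
  E            5.798      3.836      1.639
  solve Keq expr → x = -0.05283; check Q = 0.7174

Q₀ = 0.01195; Q < K (proceeds forward)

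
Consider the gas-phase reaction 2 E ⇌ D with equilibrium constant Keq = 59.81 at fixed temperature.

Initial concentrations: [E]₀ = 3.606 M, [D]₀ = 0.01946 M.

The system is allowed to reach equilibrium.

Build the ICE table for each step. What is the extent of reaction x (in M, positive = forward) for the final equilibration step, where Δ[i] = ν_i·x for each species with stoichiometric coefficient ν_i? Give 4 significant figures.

Q₀ = 0.001497 vs Keq = 59.81 ⇒ Q<K, forward
Step 1:
                    E           D
  init          3.606     0.01946
  Δ            -3.436       1.718
  eq           0.1704       1.737
  solve Keq expr → x = 1.718; check Q = 59.81

x = 1.718 M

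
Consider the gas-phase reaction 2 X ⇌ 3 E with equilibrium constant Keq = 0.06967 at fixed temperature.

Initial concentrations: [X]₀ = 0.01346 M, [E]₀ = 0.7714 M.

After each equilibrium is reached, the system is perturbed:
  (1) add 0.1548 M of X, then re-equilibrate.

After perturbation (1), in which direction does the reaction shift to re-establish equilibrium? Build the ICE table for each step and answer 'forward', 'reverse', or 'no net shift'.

Direction: forward

Q₀ = 2534 vs Keq = 0.06967 ⇒ Q>K, reverse
Step 1:
                  X         E
  Initial   0.01346    0.7714
  Change     0.3696   -0.5544
  Equil       0.383     0.217
  solve Keq expr → x = -0.1848; check Q = 0.06967
Then add 0.1548 M of X.
Step 2:
                  X         E
  Initial    0.5378     0.217
  Change   -0.02994   0.04491
  Equil      0.5079    0.2619
  solve Keq expr → x = 0.01497; check Q = 0.06967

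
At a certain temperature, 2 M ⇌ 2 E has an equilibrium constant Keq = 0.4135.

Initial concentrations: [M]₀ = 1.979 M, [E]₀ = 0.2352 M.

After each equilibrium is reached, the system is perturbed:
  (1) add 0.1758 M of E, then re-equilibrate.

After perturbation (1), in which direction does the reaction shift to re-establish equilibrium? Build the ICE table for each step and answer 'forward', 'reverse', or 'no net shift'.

Direction: reverse

Q₀ = 0.01412 vs Keq = 0.4135 ⇒ Q<K, forward
Step 1:
                   M          E
  I            1.979     0.2352
  C          -0.6314     0.6314
  E            1.348     0.8666
  solve Keq expr → x = 0.3157; check Q = 0.4135
Then add 0.1758 M of E.
Step 2:
                   M          E
  I            1.348      1.042
  C            0.107     -0.107
  E            1.455     0.9354
  solve Keq expr → x = -0.0535; check Q = 0.4135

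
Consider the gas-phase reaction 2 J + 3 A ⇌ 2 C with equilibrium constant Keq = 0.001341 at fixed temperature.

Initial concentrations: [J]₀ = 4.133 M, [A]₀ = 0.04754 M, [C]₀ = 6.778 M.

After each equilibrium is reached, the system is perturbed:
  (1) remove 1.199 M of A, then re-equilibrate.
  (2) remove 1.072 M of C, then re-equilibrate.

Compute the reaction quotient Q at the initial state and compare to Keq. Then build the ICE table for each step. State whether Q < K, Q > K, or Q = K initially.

Q₀ = 2.5032e+04; Q > K (proceeds reverse)

Q₀ = 2.5032e+04 vs Keq = 0.001341 ⇒ Q>K, reverse
Step 1:
                  J         A         C
  I           4.133   0.04754     6.778
  C           3.455     5.182    -3.455
  E           7.588      5.23     3.323
  solve Keq expr → x = -1.727; check Q = 0.001341
Then remove 1.199 M of A.
Step 2:
                  J         A         C
  I           7.588     4.031     3.323
  C           0.403    0.6045    -0.403
  E           7.991     4.635      2.92
  solve Keq expr → x = -0.2015; check Q = 0.001341
Then remove 1.072 M of C.
Step 3:
                  J         A         C
  I           7.991     4.635     1.848
  C          -0.402    -0.603     0.402
  E           7.589     4.032      2.25
  solve Keq expr → x = 0.201; check Q = 0.001341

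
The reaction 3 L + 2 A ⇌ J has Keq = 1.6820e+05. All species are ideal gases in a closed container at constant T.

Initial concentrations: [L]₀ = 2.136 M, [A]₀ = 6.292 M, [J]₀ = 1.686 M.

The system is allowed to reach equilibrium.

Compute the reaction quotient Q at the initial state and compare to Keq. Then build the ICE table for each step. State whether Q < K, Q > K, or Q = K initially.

Q₀ = 0.00437; Q < K (proceeds forward)

Q₀ = 0.00437 vs Keq = 1.6820e+05 ⇒ Q<K, forward
Step 1:
                  L         A         J
  init        2.136     6.292     1.686
  Δ          -2.128    -1.418    0.7092
  eq       0.008432     4.874     2.395
  solve Keq expr → x = 0.7092; check Q = 1.6820e+05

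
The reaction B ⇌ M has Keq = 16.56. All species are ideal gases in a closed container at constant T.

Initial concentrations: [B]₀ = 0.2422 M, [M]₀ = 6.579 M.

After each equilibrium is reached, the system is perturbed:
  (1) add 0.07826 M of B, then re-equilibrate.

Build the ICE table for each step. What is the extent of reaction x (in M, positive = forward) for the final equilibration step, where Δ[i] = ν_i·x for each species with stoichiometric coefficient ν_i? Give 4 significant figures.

x = 0.0738 M

Q₀ = 27.16 vs Keq = 16.56 ⇒ Q>K, reverse
Step 1:
                  B         M
  init       0.2422     6.579
  Δ          0.1463   -0.1463
  eq         0.3885     6.433
  solve Keq expr → x = -0.1463; check Q = 16.56
Then add 0.07826 M of B.
Step 2:
                  B         M
  init       0.4667     6.433
  Δ         -0.0738    0.0738
  eq         0.3929     6.507
  solve Keq expr → x = 0.0738; check Q = 16.56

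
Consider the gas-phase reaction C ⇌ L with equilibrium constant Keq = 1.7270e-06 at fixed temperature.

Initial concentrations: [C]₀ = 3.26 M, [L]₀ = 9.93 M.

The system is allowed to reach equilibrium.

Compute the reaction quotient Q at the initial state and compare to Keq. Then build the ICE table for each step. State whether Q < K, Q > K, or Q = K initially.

Q₀ = 3.046 vs Keq = 1.7270e-06 ⇒ Q>K, reverse
Step 1:
                   C          L
  init          3.26       9.93
  Δ             9.93      -9.93
  eq           13.19 2.2779e-05
  solve Keq expr → x = -9.93; check Q = 1.7270e-06

Q₀ = 3.046; Q > K (proceeds reverse)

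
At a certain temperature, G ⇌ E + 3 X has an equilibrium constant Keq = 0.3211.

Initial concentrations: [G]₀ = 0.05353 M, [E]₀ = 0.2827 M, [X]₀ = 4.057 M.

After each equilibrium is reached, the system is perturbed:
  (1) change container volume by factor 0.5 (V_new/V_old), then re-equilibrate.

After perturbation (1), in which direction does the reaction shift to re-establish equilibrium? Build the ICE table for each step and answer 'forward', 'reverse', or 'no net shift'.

Direction: reverse

Q₀ = 352.6 vs Keq = 0.3211 ⇒ Q>K, reverse
Step 1:
                   G          E          X
  init       0.05353     0.2827      4.057
  Δ           0.2795    -0.2795    -0.8385
  eq           0.333   0.003207      3.219
  solve Keq expr → x = -0.2795; check Q = 0.3211
Then change container volume by factor 0.5 (V_new/V_old).
Step 2:
                   G          E          X
  init         0.666   0.006415      6.437
  Δ           0.0056    -0.0056    -0.0168
  eq          0.6716 8.1494e-04       6.42
  solve Keq expr → x = -0.0056; check Q = 0.3211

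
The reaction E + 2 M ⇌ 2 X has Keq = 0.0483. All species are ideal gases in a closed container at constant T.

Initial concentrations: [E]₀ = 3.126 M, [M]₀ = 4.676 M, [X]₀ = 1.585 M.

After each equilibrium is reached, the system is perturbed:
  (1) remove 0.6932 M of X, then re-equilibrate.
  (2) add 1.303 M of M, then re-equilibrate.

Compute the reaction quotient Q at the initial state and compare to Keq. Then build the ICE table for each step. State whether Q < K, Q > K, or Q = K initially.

Q₀ = 0.03676 vs Keq = 0.0483 ⇒ Q<K, forward
Step 1:
                   E          M          X
  I            3.126      4.676      1.585
  C          -0.0758    -0.1516     0.1516
  E             3.05      4.524      1.737
  solve Keq expr → x = 0.0758; check Q = 0.0483
Then remove 0.6932 M of X.
Step 2:
                   E          M          X
  I             3.05      4.524      1.043
  C          -0.2289    -0.4578     0.4578
  E            2.821      4.067      1.501
  solve Keq expr → x = 0.2289; check Q = 0.0483
Then add 1.303 M of M.
Step 3:
                   E          M          X
  I            2.821       5.37      1.501
  C          -0.1565     -0.313      0.313
  E            2.665      5.057      1.814
  solve Keq expr → x = 0.1565; check Q = 0.0483

Q₀ = 0.03676; Q < K (proceeds forward)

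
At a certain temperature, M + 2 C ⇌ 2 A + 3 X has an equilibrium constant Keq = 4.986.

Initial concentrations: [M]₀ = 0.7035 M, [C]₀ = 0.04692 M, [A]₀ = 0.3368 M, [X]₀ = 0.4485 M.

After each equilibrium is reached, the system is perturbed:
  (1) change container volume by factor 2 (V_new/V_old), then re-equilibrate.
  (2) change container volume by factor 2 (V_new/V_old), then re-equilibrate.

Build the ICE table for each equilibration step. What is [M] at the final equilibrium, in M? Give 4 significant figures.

[M]_eq = 0.1722 M

Q₀ = 6.608 vs Keq = 4.986 ⇒ Q>K, reverse
Step 1:
                  M         C         A         X
  init       0.7035   0.04692    0.3368    0.4485
  Δ        0.002455   0.00491  -0.00491 -0.007366
  eq          0.706   0.05183    0.3319    0.4411
  solve Keq expr → x = -0.002455; check Q = 4.986
Then change container volume by factor 2 (V_new/V_old).
Step 2:
                  M         C         A         X
  init        0.353   0.02592    0.1659    0.2206
  Δ       -0.005258  -0.01052   0.01052   0.01578
  eq         0.3477    0.0154    0.1765    0.2363
  solve Keq expr → x = 0.005258; check Q = 4.986
Then change container volume by factor 2 (V_new/V_old).
Step 3:
                  M         C         A         X
  init       0.1739  0.007699   0.08823    0.1182
  Δ       -0.001708 -0.003417  0.003417  0.005125
  eq         0.1722  0.004283   0.09165    0.1233
  solve Keq expr → x = 0.001708; check Q = 4.986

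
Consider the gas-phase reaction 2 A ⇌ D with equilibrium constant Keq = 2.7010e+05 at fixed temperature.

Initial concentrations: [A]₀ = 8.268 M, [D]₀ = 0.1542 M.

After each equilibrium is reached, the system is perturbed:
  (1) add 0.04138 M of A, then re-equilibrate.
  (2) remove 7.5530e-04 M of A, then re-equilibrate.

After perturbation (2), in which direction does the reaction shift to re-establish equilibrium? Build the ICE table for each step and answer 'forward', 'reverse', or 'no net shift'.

Q₀ = 0.002256 vs Keq = 2.7010e+05 ⇒ Q<K, forward
Step 1:
                    A           D
  I             8.268      0.1542
  C            -8.264       4.132
  E          0.003984       4.286
  solve Keq expr → x = 4.132; check Q = 2.7010e+05
Then add 0.04138 M of A.
Step 2:
                    A           D
  I           0.04536       4.286
  C          -0.04137     0.02069
  E          0.003993       4.307
  solve Keq expr → x = 0.02069; check Q = 2.7010e+05
Then remove 7.5530e-04 M of A.
Step 3:
                    A           D
  I          0.003238       4.307
  C        7.5512e-04 -3.7756e-04
  E          0.003993       4.307
  solve Keq expr → x = -3.7756e-04; check Q = 2.7010e+05

Direction: reverse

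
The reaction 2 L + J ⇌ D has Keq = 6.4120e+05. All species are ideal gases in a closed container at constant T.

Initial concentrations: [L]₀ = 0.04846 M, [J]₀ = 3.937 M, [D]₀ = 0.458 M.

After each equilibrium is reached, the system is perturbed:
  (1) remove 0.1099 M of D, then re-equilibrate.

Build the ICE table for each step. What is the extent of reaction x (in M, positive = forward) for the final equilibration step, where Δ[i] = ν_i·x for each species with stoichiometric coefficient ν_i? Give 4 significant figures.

x = 2.6590e-05 M

Q₀ = 49.54 vs Keq = 6.4120e+05 ⇒ Q<K, forward
Step 1:
                   L          J          D
  I          0.04846      3.937      0.458
  C         -0.04802   -0.02401    0.02401
  E       4.3831e-04      3.913      0.482
  solve Keq expr → x = 0.02401; check Q = 6.4120e+05
Then remove 0.1099 M of D.
Step 2:
                   L          J          D
  I       4.3831e-04      3.913     0.3721
  C       -5.3181e-05 -2.6590e-05 2.6590e-05
  E       3.8513e-04      3.913     0.3721
  solve Keq expr → x = 2.6590e-05; check Q = 6.4120e+05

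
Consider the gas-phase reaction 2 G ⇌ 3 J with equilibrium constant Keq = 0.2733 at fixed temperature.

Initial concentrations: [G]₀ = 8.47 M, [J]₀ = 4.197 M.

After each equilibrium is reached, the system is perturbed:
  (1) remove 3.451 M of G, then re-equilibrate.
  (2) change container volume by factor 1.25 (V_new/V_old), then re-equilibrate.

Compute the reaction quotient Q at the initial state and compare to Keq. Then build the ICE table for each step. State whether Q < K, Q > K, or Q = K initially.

Q₀ = 1.031; Q > K (proceeds reverse)

Q₀ = 1.031 vs Keq = 0.2733 ⇒ Q>K, reverse
Step 1:
                  G         J
  init         8.47     4.197
  Δ          0.8781    -1.317
  eq          9.348      2.88
  solve Keq expr → x = -0.4391; check Q = 0.2733
Then remove 3.451 M of G.
Step 2:
                  G         J
  init        5.897      2.88
  Δ          0.4385   -0.6578
  eq          6.336     2.222
  solve Keq expr → x = -0.2193; check Q = 0.2733
Then change container volume by factor 1.25 (V_new/V_old).
Step 3:
                  G         J
  init        5.069     1.778
  Δ        -0.07832    0.1175
  eq           4.99     1.895
  solve Keq expr → x = 0.03916; check Q = 0.2733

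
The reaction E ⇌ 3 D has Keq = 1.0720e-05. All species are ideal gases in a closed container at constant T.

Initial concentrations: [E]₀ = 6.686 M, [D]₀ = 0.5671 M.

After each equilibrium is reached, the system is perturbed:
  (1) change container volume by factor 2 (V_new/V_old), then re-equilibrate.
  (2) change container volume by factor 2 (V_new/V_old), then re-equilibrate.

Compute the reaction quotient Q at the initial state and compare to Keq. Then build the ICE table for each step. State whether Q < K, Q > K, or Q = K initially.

Q₀ = 0.02728; Q > K (proceeds reverse)

Q₀ = 0.02728 vs Keq = 1.0720e-05 ⇒ Q>K, reverse
Step 1:
                  E         D
  Initial     6.686    0.5671
  Change     0.1751   -0.5252
  Equil       6.861    0.0419
  solve Keq expr → x = -0.1751; check Q = 1.0720e-05
Then change container volume by factor 2 (V_new/V_old).
Step 2:
                  E         D
  Initial     3.431   0.02095
  Change  -0.004097   0.01229
  Equil       3.426   0.03324
  solve Keq expr → x = 0.004097; check Q = 1.0720e-05
Then change container volume by factor 2 (V_new/V_old).
Step 3:
                  E         D
  Initial     1.713   0.01662
  Change  -0.003249  0.009746
  Equil        1.71   0.02637
  solve Keq expr → x = 0.003249; check Q = 1.0720e-05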